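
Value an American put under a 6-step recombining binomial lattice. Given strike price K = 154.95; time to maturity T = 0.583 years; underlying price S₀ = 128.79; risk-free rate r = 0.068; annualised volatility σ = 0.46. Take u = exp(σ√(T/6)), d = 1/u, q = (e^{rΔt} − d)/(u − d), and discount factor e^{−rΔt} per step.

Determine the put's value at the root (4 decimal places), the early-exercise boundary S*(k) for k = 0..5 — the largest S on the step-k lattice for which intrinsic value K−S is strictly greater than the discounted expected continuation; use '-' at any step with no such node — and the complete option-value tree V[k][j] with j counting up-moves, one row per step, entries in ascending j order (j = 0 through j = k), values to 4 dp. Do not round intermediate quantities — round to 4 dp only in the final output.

params: Δt=0.09717 u=1.15418 d=0.86642 q=0.48725 e^(-rΔt)=0.99341
t_6 payoffs: 100.4692 82.3746 58.2702 26.1600 0.0000 0.0000 0.0000
t_5: node(5,0) S=62.8806 payoff=92.0694 vs cont=91.0490 → 92.0694 [stop]  node(5,1) S=83.7650 payoff=71.1850 vs cont=70.1645 → 71.1850 [stop]  node(5,2) S=111.5858 payoff=43.3642 vs cont=42.3438 → 43.3642 [stop]  node(5,3) S=148.6467 payoff=6.3033 vs cont=13.3252 → 13.3252 [wait]  node(5,4) S=198.0166 payoff=0.0000 vs cont=0.0000 → 0.0000 [wait]  node(5,5) S=263.7836 payoff=0.0000 vs cont=0.0000 → 0.0000 [wait]  ⇒ S*(5)=111.5858
t_4: node(4,0) S=72.5754 payoff=82.3746 vs cont=81.3541 → 82.3746 [stop]  node(4,1) S=96.6798 payoff=58.2702 vs cont=57.2497 → 58.2702 [stop]  node(4,2) S=128.7900 payoff=26.1600 vs cont=28.5385 → 28.5385 [wait]  node(4,3) S=171.5649 payoff=0.0000 vs cont=6.7875 → 6.7875 [wait]  node(4,4) S=228.5466 payoff=0.0000 vs cont=0.0000 → 0.0000 [wait]  ⇒ S*(4)=96.6798
t_3: node(3,0) S=83.7650 payoff=71.1850 vs cont=70.1645 → 71.1850 [stop]  node(3,1) S=111.5858 payoff=43.3642 vs cont=43.4950 → 43.4950 [wait]  node(3,2) S=148.6467 payoff=6.3033 vs cont=17.8221 → 17.8221 [wait]  node(3,3) S=198.0166 payoff=0.0000 vs cont=3.4574 → 3.4574 [wait]  ⇒ S*(3)=83.7650
t_2: node(2,0) S=96.6798 payoff=58.2702 vs cont=57.3131 → 58.2702 [stop]  node(2,1) S=128.7900 payoff=26.1600 vs cont=30.7818 → 30.7818 [wait]  node(2,2) S=171.5649 payoff=0.0000 vs cont=10.7516 → 10.7516 [wait]  ⇒ S*(2)=96.6798
t_1: node(1,0) S=111.5858 payoff=43.3642 vs cont=44.5809 → 44.5809 [wait]  node(1,1) S=148.6467 payoff=6.3033 vs cont=20.8836 → 20.8836 [wait]  ⇒ S*(1)=-
t_0: node(0,0) S=128.7900 payoff=26.1600 vs cont=32.8168 → 32.8168 [wait]  ⇒ S*(0)=-

price = 32.8168
boundary = - - 96.6798 83.7650 96.6798 111.5858
tree:
32.8168
44.5809 20.8836
58.2702 30.7818 10.7516
71.1850 43.4950 17.8221 3.4574
82.3746 58.2702 28.5385 6.7875 0.0000
92.0694 71.1850 43.3642 13.3252 0.0000 0.0000
100.4692 82.3746 58.2702 26.1600 0.0000 0.0000 0.0000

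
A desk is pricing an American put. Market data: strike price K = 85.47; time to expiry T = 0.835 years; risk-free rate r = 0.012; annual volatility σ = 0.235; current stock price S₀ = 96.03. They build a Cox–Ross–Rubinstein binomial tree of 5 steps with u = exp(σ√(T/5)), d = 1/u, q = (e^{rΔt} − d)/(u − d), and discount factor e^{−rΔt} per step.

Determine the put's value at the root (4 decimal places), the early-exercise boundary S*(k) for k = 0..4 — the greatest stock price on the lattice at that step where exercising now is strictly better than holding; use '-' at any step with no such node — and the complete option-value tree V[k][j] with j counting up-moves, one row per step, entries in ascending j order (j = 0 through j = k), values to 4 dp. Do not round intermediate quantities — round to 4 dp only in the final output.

price = 3.1910
boundary = - - - - 65.4001
tree:
3.1910
5.3450 0.9301
8.7097 1.8146 0.0000
13.6400 3.5405 0.0000 0.0000
20.0699 6.9078 0.0000 0.0000 0.0000
26.0584 13.4778 0.0000 0.0000 0.0000 0.0000

Δt=0.16700  u=1.10080  d=0.90843  q=0.48644  discount=0.99800
step 5 (expiry): payoffs max(K−S,0) = 26.0584 13.4778 0.0000 0.0000 0.0000 0.0000
step 4: (k=4,j=0): S=65.4001, (K−S)⁺=20.0699, hold=19.8988 ⇒ V=20.0699 exercise | (k=4,j=1): S=79.2488, (K−S)⁺=6.2212, hold=6.9078 ⇒ V=6.9078 continue | (k=4,j=2): S=96.0300, (K−S)⁺=0.0000, hold=0.0000 ⇒ V=0.0000 continue | (k=4,j=3): S=116.3647, (K−S)⁺=0.0000, hold=0.0000 ⇒ V=0.0000 continue | (k=4,j=4): S=141.0053, (K−S)⁺=0.0000, hold=0.0000 ⇒ V=0.0000 continue  boundary S*=65.4001
step 3: (k=3,j=0): S=71.9922, (K−S)⁺=13.4778, hold=13.6400 ⇒ V=13.6400 continue | (k=3,j=1): S=87.2368, (K−S)⁺=0.0000, hold=3.5405 ⇒ V=3.5405 continue | (k=3,j=2): S=105.7095, (K−S)⁺=0.0000, hold=0.0000 ⇒ V=0.0000 continue | (k=3,j=3): S=128.0939, (K−S)⁺=0.0000, hold=0.0000 ⇒ V=0.0000 continue  boundary S*=-
step 2: (k=2,j=0): S=79.2488, (K−S)⁺=6.2212, hold=8.7097 ⇒ V=8.7097 continue | (k=2,j=1): S=96.0300, (K−S)⁺=0.0000, hold=1.8146 ⇒ V=1.8146 continue | (k=2,j=2): S=116.3647, (K−S)⁺=0.0000, hold=0.0000 ⇒ V=0.0000 continue  boundary S*=-
step 1: (k=1,j=0): S=87.2368, (K−S)⁺=0.0000, hold=5.3450 ⇒ V=5.3450 continue | (k=1,j=1): S=105.7095, (K−S)⁺=0.0000, hold=0.9301 ⇒ V=0.9301 continue  boundary S*=-
step 0: (k=0,j=0): S=96.0300, (K−S)⁺=0.0000, hold=3.1910 ⇒ V=3.1910 continue  boundary S*=-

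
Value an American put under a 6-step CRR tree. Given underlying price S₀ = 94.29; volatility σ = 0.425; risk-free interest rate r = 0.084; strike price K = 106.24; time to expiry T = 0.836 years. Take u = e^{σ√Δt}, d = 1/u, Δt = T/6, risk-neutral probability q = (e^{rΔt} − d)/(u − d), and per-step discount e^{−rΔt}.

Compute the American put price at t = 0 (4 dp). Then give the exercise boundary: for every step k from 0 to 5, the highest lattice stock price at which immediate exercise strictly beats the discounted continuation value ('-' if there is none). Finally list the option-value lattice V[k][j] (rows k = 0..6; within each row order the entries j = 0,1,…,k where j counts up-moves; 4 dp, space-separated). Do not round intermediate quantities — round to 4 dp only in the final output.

params: Δt=0.13933 u=1.17192 d=0.85330 q=0.49737 e^(-rΔt)=0.98836
t_6 payoffs: 69.8415 56.2507 37.5851 11.9500 0.0000 0.0000 0.0000
t_5: node(5,0) S=42.6560 payoff=63.5840 vs cont=62.3478 → 63.5840 [stop]  node(5,1) S=58.5834 payoff=47.6566 vs cont=46.4204 → 47.6566 [stop]  node(5,2) S=80.4579 payoff=25.7821 vs cont=24.5459 → 25.7821 [stop]  node(5,3) S=110.5001 payoff=0.0000 vs cont=5.9365 → 5.9365 [wait]  node(5,4) S=151.7598 payoff=0.0000 vs cont=0.0000 → 0.0000 [wait]  node(5,5) S=208.4256 payoff=0.0000 vs cont=0.0000 → 0.0000 [wait]  ⇒ S*(5)=80.4579
t_4: node(4,0) S=49.9893 payoff=56.2507 vs cont=55.0145 → 56.2507 [stop]  node(4,1) S=68.6549 payoff=37.5851 vs cont=36.3489 → 37.5851 [stop]  node(4,2) S=94.2900 payoff=11.9500 vs cont=15.7263 → 15.7263 [wait]  node(4,3) S=129.4970 payoff=0.0000 vs cont=2.9491 → 2.9491 [wait]  node(4,4) S=177.8500 payoff=0.0000 vs cont=0.0000 → 0.0000 [wait]  ⇒ S*(4)=68.6549
t_3: node(3,0) S=58.5834 payoff=47.6566 vs cont=46.4204 → 47.6566 [stop]  node(3,1) S=80.4579 payoff=25.7821 vs cont=26.4023 → 26.4023 [wait]  node(3,2) S=110.5001 payoff=0.0000 vs cont=9.2623 → 9.2623 [wait]  node(3,3) S=151.7598 payoff=0.0000 vs cont=1.4651 → 1.4651 [wait]  ⇒ S*(3)=58.5834
t_2: node(2,0) S=68.6549 payoff=37.5851 vs cont=36.6538 → 37.5851 [stop]  node(2,1) S=94.2900 payoff=11.9500 vs cont=17.6693 → 17.6693 [wait]  node(2,2) S=129.4970 payoff=0.0000 vs cont=5.3215 → 5.3215 [wait]  ⇒ S*(2)=68.6549
t_1: node(1,0) S=80.4579 payoff=25.7821 vs cont=27.3575 → 27.3575 [wait]  node(1,1) S=110.5001 payoff=0.0000 vs cont=11.3937 → 11.3937 [wait]  ⇒ S*(1)=-
t_0: node(0,0) S=94.2900 payoff=11.9500 vs cont=19.1916 → 19.1916 [wait]  ⇒ S*(0)=-

price = 19.1916
boundary = - - 68.6549 58.5834 68.6549 80.4579
tree:
19.1916
27.3575 11.3937
37.5851 17.6693 5.3215
47.6566 26.4023 9.2623 1.4651
56.2507 37.5851 15.7263 2.9491 0.0000
63.5840 47.6566 25.7821 5.9365 0.0000 0.0000
69.8415 56.2507 37.5851 11.9500 0.0000 0.0000 0.0000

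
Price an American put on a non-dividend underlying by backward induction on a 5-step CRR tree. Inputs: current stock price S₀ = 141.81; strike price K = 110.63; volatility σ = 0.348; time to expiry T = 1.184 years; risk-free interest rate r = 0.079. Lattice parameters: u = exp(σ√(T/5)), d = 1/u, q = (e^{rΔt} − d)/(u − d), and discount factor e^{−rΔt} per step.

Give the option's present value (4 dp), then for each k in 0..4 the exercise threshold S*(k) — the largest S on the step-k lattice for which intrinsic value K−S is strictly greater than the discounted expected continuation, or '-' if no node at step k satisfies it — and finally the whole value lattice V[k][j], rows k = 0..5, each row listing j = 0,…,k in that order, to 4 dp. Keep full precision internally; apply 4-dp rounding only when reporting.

price = 4.7509
boundary = - - - 85.3240 72.0321
tree:
4.7509
8.5551 1.3181
14.9986 2.7590 0.0000
25.3060 5.7754 0.0000 0.0000
38.5979 12.0893 0.0000 0.0000 0.0000
49.8192 25.3060 0.0000 0.0000 0.0000 0.0000

Δt=0.23680  u=1.18453  d=0.84422  q=0.51325  discount=0.98147
step 5 (expiry): payoffs max(K−S,0) = 49.8192 25.3060 0.0000 0.0000 0.0000 0.0000
step 4: (k=4,j=0): S=72.0321, (K−S)⁺=38.5979, hold=36.5476 ⇒ V=38.5979 exercise | (k=4,j=1): S=101.0686, (K−S)⁺=9.5614, hold=12.0893 ⇒ V=12.0893 continue | (k=4,j=2): S=141.8100, (K−S)⁺=0.0000, hold=0.0000 ⇒ V=0.0000 continue | (k=4,j=3): S=198.9744, (K−S)⁺=0.0000, hold=0.0000 ⇒ V=0.0000 continue | (k=4,j=4): S=279.1822, (K−S)⁺=0.0000, hold=0.0000 ⇒ V=0.0000 continue  boundary S*=72.0321
step 3: (k=3,j=0): S=85.3240, (K−S)⁺=25.3060, hold=24.5291 ⇒ V=25.3060 exercise | (k=3,j=1): S=119.7186, (K−S)⁺=0.0000, hold=5.7754 ⇒ V=5.7754 continue | (k=3,j=2): S=167.9779, (K−S)⁺=0.0000, hold=0.0000 ⇒ V=0.0000 continue | (k=3,j=3): S=235.6907, (K−S)⁺=0.0000, hold=0.0000 ⇒ V=0.0000 continue  boundary S*=85.3240
step 2: (k=2,j=0): S=101.0686, (K−S)⁺=9.5614, hold=14.9986 ⇒ V=14.9986 continue | (k=2,j=1): S=141.8100, (K−S)⁺=0.0000, hold=2.7590 ⇒ V=2.7590 continue | (k=2,j=2): S=198.9744, (K−S)⁺=0.0000, hold=0.0000 ⇒ V=0.0000 continue  boundary S*=-
step 1: (k=1,j=0): S=119.7186, (K−S)⁺=0.0000, hold=8.5551 ⇒ V=8.5551 continue | (k=1,j=1): S=167.9779, (K−S)⁺=0.0000, hold=1.3181 ⇒ V=1.3181 continue  boundary S*=-
step 0: (k=0,j=0): S=141.8100, (K−S)⁺=0.0000, hold=4.7509 ⇒ V=4.7509 continue  boundary S*=-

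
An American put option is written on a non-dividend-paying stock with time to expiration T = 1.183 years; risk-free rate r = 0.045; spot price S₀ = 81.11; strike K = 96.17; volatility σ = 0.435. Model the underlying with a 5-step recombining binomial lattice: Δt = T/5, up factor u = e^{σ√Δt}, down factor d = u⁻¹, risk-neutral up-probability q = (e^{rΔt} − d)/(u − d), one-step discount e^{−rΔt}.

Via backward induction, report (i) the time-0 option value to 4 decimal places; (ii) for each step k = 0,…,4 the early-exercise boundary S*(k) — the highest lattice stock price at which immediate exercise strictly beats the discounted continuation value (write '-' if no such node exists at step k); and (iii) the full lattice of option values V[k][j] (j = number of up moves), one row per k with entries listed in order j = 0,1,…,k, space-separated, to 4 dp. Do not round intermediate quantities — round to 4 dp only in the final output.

price = 22.3520
boundary = - - 53.1238 65.6420 53.1238
tree:
22.3520
31.7362 12.3779
43.0462 19.8240 4.3424
53.1771 30.5280 8.3186 0.0000
61.3761 43.0462 15.9359 0.0000 0.0000
68.0114 53.1771 30.5280 0.0000 0.0000 0.0000

params: Δt=0.23660 u=1.23564 d=0.80930 q=0.47240 e^(-rΔt)=0.98941
t_5 payoffs: 68.0114 53.1771 30.5280 0.0000 0.0000 0.0000
t_4: node(4,0) S=34.7939 payoff=61.3761 vs cont=60.3576 → 61.3761 [stop]  node(4,1) S=53.1238 payoff=43.0462 vs cont=42.0277 → 43.0462 [stop]  node(4,2) S=81.1100 payoff=15.0600 vs cont=15.9359 → 15.9359 [wait]  node(4,3) S=123.8397 payoff=0.0000 vs cont=0.0000 → 0.0000 [wait]  node(4,4) S=189.0798 payoff=0.0000 vs cont=0.0000 → 0.0000 [wait]  ⇒ S*(4)=53.1238
t_3: node(3,0) S=42.9929 payoff=53.1771 vs cont=52.1586 → 53.1771 [stop]  node(3,1) S=65.6420 payoff=30.5280 vs cont=29.9189 → 30.5280 [stop]  node(3,2) S=100.2229 payoff=0.0000 vs cont=8.3186 → 8.3186 [wait]  node(3,3) S=153.0215 payoff=0.0000 vs cont=0.0000 → 0.0000 [wait]  ⇒ S*(3)=65.6420
t_2: node(2,0) S=53.1238 payoff=43.0462 vs cont=42.0277 → 43.0462 [stop]  node(2,1) S=81.1100 payoff=15.0600 vs cont=19.8240 → 19.8240 [wait]  node(2,2) S=123.8397 payoff=0.0000 vs cont=4.3424 → 4.3424 [wait]  ⇒ S*(2)=53.1238
t_1: node(1,0) S=65.6420 payoff=30.5280 vs cont=31.7362 → 31.7362 [wait]  node(1,1) S=100.2229 payoff=0.0000 vs cont=12.3779 → 12.3779 [wait]  ⇒ S*(1)=-
t_0: node(0,0) S=81.1100 payoff=15.0600 vs cont=22.3520 → 22.3520 [wait]  ⇒ S*(0)=-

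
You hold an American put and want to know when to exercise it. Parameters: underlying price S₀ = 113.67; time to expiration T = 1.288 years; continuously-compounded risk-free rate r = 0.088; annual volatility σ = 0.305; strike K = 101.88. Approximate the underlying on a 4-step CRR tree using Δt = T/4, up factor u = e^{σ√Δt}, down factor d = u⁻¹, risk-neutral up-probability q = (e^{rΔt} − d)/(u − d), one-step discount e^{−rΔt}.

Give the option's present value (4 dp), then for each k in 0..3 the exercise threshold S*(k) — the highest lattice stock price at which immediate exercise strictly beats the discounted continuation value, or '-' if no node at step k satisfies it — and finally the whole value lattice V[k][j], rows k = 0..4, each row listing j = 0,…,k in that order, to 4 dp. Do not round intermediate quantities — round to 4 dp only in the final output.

price = 6.3227
boundary = - - 80.4113 67.6321
tree:
6.3227
11.8672 1.9262
21.4687 4.3026 0.0000
34.2479 9.6110 0.0000 0.0000
44.9962 21.4687 0.0000 0.0000 0.0000

params: Δt=0.32200 u=1.18895 d=0.84108 q=0.53946 e^(-rΔt)=0.97206
t_4 payoffs: 44.9962 21.4687 0.0000 0.0000 0.0000
t_3: node(3,0) S=67.6321 payoff=34.2479 vs cont=31.4016 → 34.2479 [stop]  node(3,1) S=95.6052 payoff=6.2748 vs cont=9.6110 → 9.6110 [wait]  node(3,2) S=135.1482 payoff=0.0000 vs cont=0.0000 → 0.0000 [wait]  node(3,3) S=191.0465 payoff=0.0000 vs cont=0.0000 → 0.0000 [wait]  ⇒ S*(3)=67.6321
t_2: node(2,0) S=80.4113 payoff=21.4687 vs cont=20.3718 → 21.4687 [stop]  node(2,1) S=113.6700 payoff=0.0000 vs cont=4.3026 → 4.3026 [wait]  node(2,2) S=160.6847 payoff=0.0000 vs cont=0.0000 → 0.0000 [wait]  ⇒ S*(2)=80.4113
t_1: node(1,0) S=95.6052 payoff=6.2748 vs cont=11.8672 → 11.8672 [wait]  node(1,1) S=135.1482 payoff=0.0000 vs cont=1.9262 → 1.9262 [wait]  ⇒ S*(1)=-
t_0: node(0,0) S=113.6700 payoff=0.0000 vs cont=6.3227 → 6.3227 [wait]  ⇒ S*(0)=-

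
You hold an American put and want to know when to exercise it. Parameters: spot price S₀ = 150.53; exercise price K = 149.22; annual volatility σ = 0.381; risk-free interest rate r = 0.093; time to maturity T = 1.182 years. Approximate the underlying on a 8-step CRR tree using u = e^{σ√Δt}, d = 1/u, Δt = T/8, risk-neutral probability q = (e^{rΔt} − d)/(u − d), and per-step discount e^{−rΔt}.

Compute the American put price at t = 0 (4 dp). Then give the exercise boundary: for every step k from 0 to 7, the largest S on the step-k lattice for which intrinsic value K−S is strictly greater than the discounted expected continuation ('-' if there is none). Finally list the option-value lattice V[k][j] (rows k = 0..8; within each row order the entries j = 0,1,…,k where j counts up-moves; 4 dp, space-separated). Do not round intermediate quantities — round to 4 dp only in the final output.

params: Δt=0.14775 u=1.15772 d=0.86377 q=0.51052 e^(-rΔt)=0.98635
t_8 payoffs: 102.5751 86.7014 65.4258 36.9100 0.0000 0.0000 0.0000 0.0000 0.0000
t_7: node(7,0) S=54.0016 payoff=95.2184 vs cont=93.1820 → 95.2184 [stop]  node(7,1) S=72.3788 payoff=76.8412 vs cont=74.8048 → 76.8412 [stop]  node(7,2) S=97.0099 payoff=52.2101 vs cont=50.1737 → 52.2101 [stop]  node(7,3) S=130.0232 payoff=19.1968 vs cont=17.8201 → 19.1968 [stop]  node(7,4) S=174.2711 payoff=0.0000 vs cont=0.0000 → 0.0000 [wait]  node(7,5) S=233.5770 payoff=0.0000 vs cont=0.0000 → 0.0000 [wait]  node(7,6) S=313.0651 payoff=0.0000 vs cont=0.0000 → 0.0000 [wait]  node(7,7) S=419.6038 payoff=0.0000 vs cont=0.0000 → 0.0000 [wait]  ⇒ S*(7)=130.0232
t_6: node(6,0) S=62.5186 payoff=86.7014 vs cont=84.6651 → 86.7014 [stop]  node(6,1) S=83.7942 payoff=65.4258 vs cont=63.3895 → 65.4258 [stop]  node(6,2) S=112.3100 payoff=36.9100 vs cont=34.8736 → 36.9100 [stop]  node(6,3) S=150.5300 payoff=0.0000 vs cont=9.2682 → 9.2682 [wait]  node(6,4) S=201.7566 payoff=0.0000 vs cont=0.0000 → 0.0000 [wait]  node(6,5) S=270.4160 payoff=0.0000 vs cont=0.0000 → 0.0000 [wait]  node(6,6) S=362.4408 payoff=0.0000 vs cont=0.0000 → 0.0000 [wait]  ⇒ S*(6)=112.3100
t_5: node(5,0) S=72.3788 payoff=76.8412 vs cont=74.8048 → 76.8412 [stop]  node(5,1) S=97.0099 payoff=52.2101 vs cont=50.1737 → 52.2101 [stop]  node(5,2) S=130.0232 payoff=19.1968 vs cont=22.4872 → 22.4872 [wait]  node(5,3) S=174.2711 payoff=0.0000 vs cont=4.4747 → 4.4747 [wait]  node(5,4) S=233.5770 payoff=0.0000 vs cont=0.0000 → 0.0000 [wait]  node(5,5) S=313.0651 payoff=0.0000 vs cont=0.0000 → 0.0000 [wait]  ⇒ S*(5)=97.0099
t_4: node(4,0) S=83.7942 payoff=65.4258 vs cont=63.3895 → 65.4258 [stop]  node(4,1) S=112.3100 payoff=36.9100 vs cont=36.5305 → 36.9100 [stop]  node(4,2) S=150.5300 payoff=0.0000 vs cont=13.1100 → 13.1100 [wait]  node(4,3) S=201.7566 payoff=0.0000 vs cont=2.1604 → 2.1604 [wait]  node(4,4) S=270.4160 payoff=0.0000 vs cont=0.0000 → 0.0000 [wait]  ⇒ S*(4)=112.3100
t_3: node(3,0) S=97.0099 payoff=52.2101 vs cont=50.1737 → 52.2101 [stop]  node(3,1) S=130.0232 payoff=19.1968 vs cont=24.4217 → 24.4217 [wait]  node(3,2) S=174.2711 payoff=0.0000 vs cont=7.4174 → 7.4174 [wait]  node(3,3) S=233.5770 payoff=0.0000 vs cont=1.0430 → 1.0430 [wait]  ⇒ S*(3)=97.0099
t_2: node(2,0) S=112.3100 payoff=36.9100 vs cont=37.5047 → 37.5047 [wait]  node(2,1) S=150.5300 payoff=0.0000 vs cont=15.5258 → 15.5258 [wait]  node(2,2) S=201.7566 payoff=0.0000 vs cont=4.1063 → 4.1063 [wait]  ⇒ S*(2)=-
t_1: node(1,0) S=130.0232 payoff=19.1968 vs cont=25.9253 → 25.9253 [wait]  node(1,1) S=174.2711 payoff=0.0000 vs cont=9.5636 → 9.5636 [wait]  ⇒ S*(1)=-
t_0: node(0,0) S=150.5300 payoff=0.0000 vs cont=17.3325 → 17.3325 [wait]  ⇒ S*(0)=-

price = 17.3325
boundary = - - - 97.0099 112.3100 97.0099 112.3100 130.0232
tree:
17.3325
25.9253 9.5636
37.5047 15.5258 4.1063
52.2101 24.4217 7.4174 1.0430
65.4258 36.9100 13.1100 2.1604 0.0000
76.8412 52.2101 22.4872 4.4747 0.0000 0.0000
86.7014 65.4258 36.9100 9.2682 0.0000 0.0000 0.0000
95.2184 76.8412 52.2101 19.1968 0.0000 0.0000 0.0000 0.0000
102.5751 86.7014 65.4258 36.9100 0.0000 0.0000 0.0000 0.0000 0.0000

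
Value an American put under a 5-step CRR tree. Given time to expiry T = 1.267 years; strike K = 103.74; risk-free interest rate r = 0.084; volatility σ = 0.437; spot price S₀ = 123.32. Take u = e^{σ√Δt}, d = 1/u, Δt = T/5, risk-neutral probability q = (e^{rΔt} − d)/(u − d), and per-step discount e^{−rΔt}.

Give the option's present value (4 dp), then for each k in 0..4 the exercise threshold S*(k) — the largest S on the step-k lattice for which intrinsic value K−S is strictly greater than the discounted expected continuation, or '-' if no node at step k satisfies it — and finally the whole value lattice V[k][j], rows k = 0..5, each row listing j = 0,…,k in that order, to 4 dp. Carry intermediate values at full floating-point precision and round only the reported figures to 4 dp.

Δt=0.25340, u=1.24605, d=0.80253, q=0.49373, disc=e^(-rΔt)=0.97894
k=5 terminal: V=max(K-S,0) → 62.6864 39.9982 4.7715 0.0000 0.0000 0.0000
k=4: j=0 S=51.1550 intr=52.5850 cont=50.4002 V=52.5850[EX]; j=1 S=79.4256 intr=24.3144 cont=22.1295 V=24.3144[EX]; j=2 S=123.3200 intr=0.0000 cont=2.3648 V=2.3648[hold]; j=3 S=191.4725 intr=0.0000 cont=0.0000 V=0.0000[hold]; j=4 S=297.2893 intr=0.0000 cont=0.0000 V=0.0000[hold]  S*(4)=79.4256
k=3: j=0 S=63.7418 intr=39.9982 cont=37.8134 V=39.9982[EX]; j=1 S=98.9685 intr=4.7715 cont=13.1933 V=13.1933[hold]; j=2 S=153.6632 intr=0.0000 cont=1.1720 V=1.1720[hold]; j=3 S=238.5848 intr=0.0000 cont=0.0000 V=0.0000[hold]  S*(3)=63.7418
k=2: j=0 S=79.4256 intr=24.3144 cont=26.2001 V=26.2001[hold]; j=1 S=123.3200 intr=0.0000 cont=7.1051 V=7.1051[hold]; j=2 S=191.4725 intr=0.0000 cont=0.5808 V=0.5808[hold]  S*(2)=-
k=1: j=0 S=98.9685 intr=4.7715 cont=16.4191 V=16.4191[hold]; j=1 S=153.6632 intr=0.0000 cont=3.8021 V=3.8021[hold]  S*(1)=-
k=0: j=0 S=123.3200 intr=0.0000 cont=9.9750 V=9.9750[hold]  S*(0)=-

price = 9.9750
boundary = - - - 63.7418 79.4256
tree:
9.9750
16.4191 3.8021
26.2001 7.1051 0.5808
39.9982 13.1933 1.1720 0.0000
52.5850 24.3144 2.3648 0.0000 0.0000
62.6864 39.9982 4.7715 0.0000 0.0000 0.0000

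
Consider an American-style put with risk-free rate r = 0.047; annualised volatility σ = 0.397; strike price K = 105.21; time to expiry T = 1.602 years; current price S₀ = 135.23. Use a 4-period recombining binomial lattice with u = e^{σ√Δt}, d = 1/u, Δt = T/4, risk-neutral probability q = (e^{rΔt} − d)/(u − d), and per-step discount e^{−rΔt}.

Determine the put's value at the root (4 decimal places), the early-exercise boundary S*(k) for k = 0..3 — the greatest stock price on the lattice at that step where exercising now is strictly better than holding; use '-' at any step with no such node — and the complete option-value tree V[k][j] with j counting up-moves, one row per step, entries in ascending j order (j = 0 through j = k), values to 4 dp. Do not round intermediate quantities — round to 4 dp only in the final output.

price = 10.1616
boundary = - - - 63.6406
tree:
10.1616
16.8262 3.2002
27.0373 6.2107 0.0000
41.5694 12.0534 0.0000 0.0000
55.7081 23.3923 0.0000 0.0000 0.0000

Δt=0.40050, u=1.28562, d=0.77783, q=0.47494, disc=e^(-rΔt)=0.98135
k=4 terminal: V=max(K-S,0) → 55.7081 23.3923 0.0000 0.0000 0.0000
k=3: j=0 S=63.6406 intr=41.5694 cont=39.6075 V=41.5694[EX]; j=1 S=105.1865 intr=0.0235 cont=12.0534 V=12.0534[hold]; j=2 S=173.8545 intr=0.0000 cont=0.0000 V=0.0000[hold]; j=3 S=287.3504 intr=0.0000 cont=0.0000 V=0.0000[hold]  S*(3)=63.6406
k=2: j=0 S=81.8177 intr=23.3923 cont=27.0373 V=27.0373[hold]; j=1 S=135.2300 intr=0.0000 cont=6.2107 V=6.2107[hold]; j=2 S=223.5110 intr=0.0000 cont=0.0000 V=0.0000[hold]  S*(2)=-
k=1: j=0 S=105.1865 intr=0.0235 cont=16.8262 V=16.8262[hold]; j=1 S=173.8545 intr=0.0000 cont=3.2002 V=3.2002[hold]  S*(1)=-
k=0: j=0 S=135.2300 intr=0.0000 cont=10.1616 V=10.1616[hold]  S*(0)=-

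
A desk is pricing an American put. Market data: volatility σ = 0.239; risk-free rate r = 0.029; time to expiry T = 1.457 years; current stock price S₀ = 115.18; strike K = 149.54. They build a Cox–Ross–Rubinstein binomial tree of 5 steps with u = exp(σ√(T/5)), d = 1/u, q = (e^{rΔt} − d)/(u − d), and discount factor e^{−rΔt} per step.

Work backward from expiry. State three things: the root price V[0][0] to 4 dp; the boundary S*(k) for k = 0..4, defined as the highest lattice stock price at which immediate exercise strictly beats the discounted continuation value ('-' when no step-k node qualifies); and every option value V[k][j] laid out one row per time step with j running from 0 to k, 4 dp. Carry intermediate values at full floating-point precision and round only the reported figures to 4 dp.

Δt=0.29140  u=1.13771  d=0.87896  q=0.50059  discount=0.99159
step 5 (expiry): payoffs max(K−S,0) = 89.1141 71.3260 48.3014 18.4988 0.0000 0.0000
step 4: (k=4,j=0): S=68.7470, (K−S)⁺=80.7930, hold=79.5346 ⇒ V=80.7930 exercise | (k=4,j=1): S=88.9847, (K−S)⁺=60.5553, hold=59.2969 ⇒ V=60.5553 exercise | (k=4,j=2): S=115.1800, (K−S)⁺=34.3600, hold=33.1016 ⇒ V=34.3600 exercise | (k=4,j=3): S=149.0866, (K−S)⁺=0.4534, hold=9.1608 ⇒ V=9.1608 continue | (k=4,j=4): S=192.9747, (K−S)⁺=0.0000, hold=0.0000 ⇒ V=0.0000 continue  boundary S*=115.1800
step 3: (k=3,j=0): S=78.2140, (K−S)⁺=71.3260, hold=70.0676 ⇒ V=71.3260 exercise | (k=3,j=1): S=101.2386, (K−S)⁺=48.3014, hold=47.0430 ⇒ V=48.3014 exercise | (k=3,j=2): S=131.0412, (K−S)⁺=18.4988, hold=21.5626 ⇒ V=21.5626 continue | (k=3,j=3): S=169.6171, (K−S)⁺=0.0000, hold=4.5365 ⇒ V=4.5365 continue  boundary S*=101.2386
step 2: (k=2,j=0): S=88.9847, (K−S)⁺=60.5553, hold=59.2969 ⇒ V=60.5553 exercise | (k=2,j=1): S=115.1800, (K−S)⁺=34.3600, hold=34.6224 ⇒ V=34.6224 continue | (k=2,j=2): S=149.0866, (K−S)⁺=0.4534, hold=12.9298 ⇒ V=12.9298 continue  boundary S*=88.9847
step 1: (k=1,j=0): S=101.2386, (K−S)⁺=48.3014, hold=47.1732 ⇒ V=48.3014 exercise | (k=1,j=1): S=131.0412, (K−S)⁺=18.4988, hold=23.5633 ⇒ V=23.5633 continue  boundary S*=101.2386
step 0: (k=0,j=0): S=115.1800, (K−S)⁺=34.3600, hold=35.6155 ⇒ V=35.6155 continue  boundary S*=-

price = 35.6155
boundary = - 101.2386 88.9847 101.2386 115.1800
tree:
35.6155
48.3014 23.5633
60.5553 34.6224 12.9298
71.3260 48.3014 21.5626 4.5365
80.7930 60.5553 34.3600 9.1608 0.0000
89.1141 71.3260 48.3014 18.4988 0.0000 0.0000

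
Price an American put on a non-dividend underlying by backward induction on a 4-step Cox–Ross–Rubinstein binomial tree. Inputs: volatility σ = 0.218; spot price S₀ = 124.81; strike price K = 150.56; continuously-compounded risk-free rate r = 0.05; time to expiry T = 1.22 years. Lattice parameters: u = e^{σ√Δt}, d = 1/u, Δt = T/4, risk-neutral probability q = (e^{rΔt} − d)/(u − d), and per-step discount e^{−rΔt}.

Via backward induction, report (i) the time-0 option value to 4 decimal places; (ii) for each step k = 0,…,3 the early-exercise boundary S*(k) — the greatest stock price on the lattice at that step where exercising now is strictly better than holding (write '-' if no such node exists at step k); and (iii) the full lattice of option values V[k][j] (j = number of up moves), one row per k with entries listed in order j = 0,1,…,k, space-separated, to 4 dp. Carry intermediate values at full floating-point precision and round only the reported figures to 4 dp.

Δt=0.30500  u=1.12794  d=0.88657  q=0.53360  discount=0.98487
step 4 (expiry): payoffs max(K−S,0) = 73.4514 52.4584 25.7500 0.0000 0.0000
step 3: (k=3,j=0): S=86.9740, (K−S)⁺=63.5860, hold=61.3074 ⇒ V=63.5860 exercise | (k=3,j=1): S=110.6529, (K−S)⁺=39.9071, hold=37.6285 ⇒ V=39.9071 exercise | (k=3,j=2): S=140.7784, (K−S)⁺=9.7816, hold=11.8280 ⇒ V=11.8280 continue | (k=3,j=3): S=179.1057, (K−S)⁺=0.0000, hold=0.0000 ⇒ V=0.0000 continue  boundary S*=110.6529
step 2: (k=2,j=0): S=98.1016, (K−S)⁺=52.4584, hold=50.1798 ⇒ V=52.4584 exercise | (k=2,j=1): S=124.8100, (K−S)⁺=25.7500, hold=24.5468 ⇒ V=25.7500 exercise | (k=2,j=2): S=158.7898, (K−S)⁺=0.0000, hold=5.4330 ⇒ V=5.4330 continue  boundary S*=124.8100
step 1: (k=1,j=0): S=110.6529, (K−S)⁺=39.9071, hold=37.6285 ⇒ V=39.9071 exercise | (k=1,j=1): S=140.7784, (K−S)⁺=9.7816, hold=14.6832 ⇒ V=14.6832 continue  boundary S*=110.6529
step 0: (k=0,j=0): S=124.8100, (K−S)⁺=25.7500, hold=26.0473 ⇒ V=26.0473 continue  boundary S*=-

price = 26.0473
boundary = - 110.6529 124.8100 110.6529
tree:
26.0473
39.9071 14.6832
52.4584 25.7500 5.4330
63.5860 39.9071 11.8280 0.0000
73.4514 52.4584 25.7500 0.0000 0.0000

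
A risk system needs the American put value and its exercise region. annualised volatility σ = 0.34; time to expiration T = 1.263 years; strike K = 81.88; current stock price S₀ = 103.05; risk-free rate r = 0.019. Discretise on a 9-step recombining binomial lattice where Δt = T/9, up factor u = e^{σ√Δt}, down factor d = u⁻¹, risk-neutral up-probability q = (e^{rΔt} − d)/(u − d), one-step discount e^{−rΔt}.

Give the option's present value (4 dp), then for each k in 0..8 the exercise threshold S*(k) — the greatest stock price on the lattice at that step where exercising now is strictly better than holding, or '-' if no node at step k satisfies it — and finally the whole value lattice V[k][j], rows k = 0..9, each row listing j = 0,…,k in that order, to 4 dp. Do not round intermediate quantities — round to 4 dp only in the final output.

price = 5.4983
boundary = - - - - - - 47.9907 54.5095 61.9138
tree:
5.4983
8.0370 2.7638
11.4608 4.3527 1.0486
15.8793 6.7122 1.8071 0.2284
21.2772 10.0884 3.0723 0.4392 0.0000
27.4344 14.6895 5.1332 0.8447 0.0000 0.0000
33.8893 20.5568 8.3809 1.6245 0.0000 0.0000 0.0000
39.6285 27.3705 13.2500 3.1243 0.0000 0.0000 0.0000 0.0000
44.6813 33.8893 19.9662 6.0087 0.0000 0.0000 0.0000 0.0000 0.0000
49.1299 39.6285 27.3705 11.5561 0.0000 0.0000 0.0000 0.0000 0.0000 0.0000

params: Δt=0.14033 u=1.13583 d=0.88041 q=0.47865 e^(-rΔt)=0.99734
t_9 payoffs: 49.1299 39.6285 27.3705 11.5561 0.0000 0.0000 0.0000 0.0000 0.0000 0.0000
t_8: node(8,0) S=37.1987 payoff=44.6813 vs cont=44.4633 → 44.6813 [stop]  node(8,1) S=47.9907 payoff=33.8893 vs cont=33.6712 → 33.8893 [stop]  node(8,2) S=61.9138 payoff=19.9662 vs cont=19.7481 → 19.9662 [stop]  node(8,3) S=79.8763 payoff=2.0037 vs cont=6.0087 → 6.0087 [wait]  node(8,4) S=103.0500 payoff=0.0000 vs cont=0.0000 → 0.0000 [wait]  node(8,5) S=132.9469 payoff=0.0000 vs cont=0.0000 → 0.0000 [wait]  node(8,6) S=171.5175 payoff=0.0000 vs cont=0.0000 → 0.0000 [wait]  node(8,7) S=221.2782 payoff=0.0000 vs cont=0.0000 → 0.0000 [wait]  node(8,8) S=285.4754 payoff=0.0000 vs cont=0.0000 → 0.0000 [wait]  ⇒ S*(8)=61.9138
t_7: node(7,0) S=42.2515 payoff=39.6285 vs cont=39.4105 → 39.6285 [stop]  node(7,1) S=54.5095 payoff=27.3705 vs cont=27.1524 → 27.3705 [stop]  node(7,2) S=70.3239 payoff=11.5561 vs cont=13.2500 → 13.2500 [wait]  node(7,3) S=90.7262 payoff=0.0000 vs cont=3.1243 → 3.1243 [wait]  node(7,4) S=117.0478 payoff=0.0000 vs cont=0.0000 → 0.0000 [wait]  node(7,5) S=151.0057 payoff=0.0000 vs cont=0.0000 → 0.0000 [wait]  node(7,6) S=194.8155 payoff=0.0000 vs cont=0.0000 → 0.0000 [wait]  node(7,7) S=251.3354 payoff=0.0000 vs cont=0.0000 → 0.0000 [wait]  ⇒ S*(7)=54.5095
t_6: node(6,0) S=47.9907 payoff=33.8893 vs cont=33.6712 → 33.8893 [stop]  node(6,1) S=61.9138 payoff=19.9662 vs cont=20.5568 → 20.5568 [wait]  node(6,2) S=79.8763 payoff=2.0037 vs cont=8.3809 → 8.3809 [wait]  node(6,3) S=103.0500 payoff=0.0000 vs cont=1.6245 → 1.6245 [wait]  node(6,4) S=132.9469 payoff=0.0000 vs cont=0.0000 → 0.0000 [wait]  node(6,5) S=171.5175 payoff=0.0000 vs cont=0.0000 → 0.0000 [wait]  node(6,6) S=221.2782 payoff=0.0000 vs cont=0.0000 → 0.0000 [wait]  ⇒ S*(6)=47.9907
t_5: node(5,0) S=54.5095 payoff=27.3705 vs cont=27.4344 → 27.4344 [wait]  node(5,1) S=70.3239 payoff=11.5561 vs cont=14.6895 → 14.6895 [wait]  node(5,2) S=90.7262 payoff=0.0000 vs cont=5.1332 → 5.1332 [wait]  node(5,3) S=117.0478 payoff=0.0000 vs cont=0.8447 → 0.8447 [wait]  node(5,4) S=151.0057 payoff=0.0000 vs cont=0.0000 → 0.0000 [wait]  node(5,5) S=194.8155 payoff=0.0000 vs cont=0.0000 → 0.0000 [wait]  ⇒ S*(5)=-
t_4: node(4,0) S=61.9138 payoff=19.9662 vs cont=21.2772 → 21.2772 [wait]  node(4,1) S=79.8763 payoff=2.0037 vs cont=10.0884 → 10.0884 [wait]  node(4,2) S=103.0500 payoff=0.0000 vs cont=3.0723 → 3.0723 [wait]  node(4,3) S=132.9469 payoff=0.0000 vs cont=0.4392 → 0.4392 [wait]  node(4,4) S=171.5175 payoff=0.0000 vs cont=0.0000 → 0.0000 [wait]  ⇒ S*(4)=-
t_3: node(3,0) S=70.3239 payoff=11.5561 vs cont=15.8793 → 15.8793 [wait]  node(3,1) S=90.7262 payoff=0.0000 vs cont=6.7122 → 6.7122 [wait]  node(3,2) S=117.0478 payoff=0.0000 vs cont=1.8071 → 1.8071 [wait]  node(3,3) S=151.0057 payoff=0.0000 vs cont=0.2284 → 0.2284 [wait]  ⇒ S*(3)=-
t_2: node(2,0) S=79.8763 payoff=2.0037 vs cont=11.4608 → 11.4608 [wait]  node(2,1) S=103.0500 payoff=0.0000 vs cont=4.3527 → 4.3527 [wait]  node(2,2) S=132.9469 payoff=0.0000 vs cont=1.0486 → 1.0486 [wait]  ⇒ S*(2)=-
t_1: node(1,0) S=90.7262 payoff=0.0000 vs cont=8.0370 → 8.0370 [wait]  node(1,1) S=117.0478 payoff=0.0000 vs cont=2.7638 → 2.7638 [wait]  ⇒ S*(1)=-
t_0: node(0,0) S=103.0500 payoff=0.0000 vs cont=5.4983 → 5.4983 [wait]  ⇒ S*(0)=-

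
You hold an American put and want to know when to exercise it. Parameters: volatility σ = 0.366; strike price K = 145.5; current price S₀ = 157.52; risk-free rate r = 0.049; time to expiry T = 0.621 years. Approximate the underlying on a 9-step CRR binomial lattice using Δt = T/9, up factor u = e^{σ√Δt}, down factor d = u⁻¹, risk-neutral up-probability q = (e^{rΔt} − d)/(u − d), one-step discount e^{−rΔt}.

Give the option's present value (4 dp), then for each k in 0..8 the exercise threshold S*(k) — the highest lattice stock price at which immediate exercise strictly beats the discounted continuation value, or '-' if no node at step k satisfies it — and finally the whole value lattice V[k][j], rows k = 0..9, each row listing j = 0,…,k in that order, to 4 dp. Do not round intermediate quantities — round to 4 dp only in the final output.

params: Δt=0.06900 u=1.10091 d=0.90834 q=0.49357 e^(-rΔt)=0.99662
t_9 payoffs: 79.1934 65.1357 48.0976 27.4473 2.4188 0.0000 0.0000 0.0000 0.0000 0.0000
t_8: node(8,0) S=72.9978 payoff=72.5022 vs cont=72.0111 → 72.5022 [stop]  node(8,1) S=88.4742 payoff=57.0258 vs cont=56.5347 → 57.0258 [stop]  node(8,2) S=107.2316 payoff=38.2684 vs cont=37.7773 → 38.2684 [stop]  node(8,3) S=129.9659 payoff=15.5341 vs cont=15.0430 → 15.5341 [stop]  node(8,4) S=157.5200 payoff=0.0000 vs cont=1.2208 → 1.2208 [wait]  node(8,5) S=190.9159 payoff=0.0000 vs cont=0.0000 → 0.0000 [wait]  node(8,6) S=231.3921 payoff=0.0000 vs cont=0.0000 → 0.0000 [wait]  node(8,7) S=280.4497 payoff=0.0000 vs cont=0.0000 → 0.0000 [wait]  node(8,8) S=339.9080 payoff=0.0000 vs cont=0.0000 → 0.0000 [wait]  ⇒ S*(8)=129.9659
t_7: node(7,0) S=80.3643 payoff=65.1357 vs cont=64.6446 → 65.1357 [stop]  node(7,1) S=97.4024 payoff=48.0976 vs cont=47.6065 → 48.0976 [stop]  node(7,2) S=118.0527 payoff=27.4473 vs cont=26.9562 → 27.4473 [stop]  node(7,3) S=143.0812 payoff=2.4188 vs cont=8.4409 → 8.4409 [wait]  node(7,4) S=173.4159 payoff=0.0000 vs cont=0.6162 → 0.6162 [wait]  node(7,5) S=210.1819 payoff=0.0000 vs cont=0.0000 → 0.0000 [wait]  node(7,6) S=254.7427 payoff=0.0000 vs cont=0.0000 → 0.0000 [wait]  node(7,7) S=308.7509 payoff=0.0000 vs cont=0.0000 → 0.0000 [wait]  ⇒ S*(7)=118.0527
t_6: node(6,0) S=88.4742 payoff=57.0258 vs cont=56.5347 → 57.0258 [stop]  node(6,1) S=107.2316 payoff=38.2684 vs cont=37.7773 → 38.2684 [stop]  node(6,2) S=129.9659 payoff=15.5341 vs cont=18.0053 → 18.0053 [wait]  node(6,3) S=157.5200 payoff=0.0000 vs cont=4.5634 → 4.5634 [wait]  node(6,4) S=190.9159 payoff=0.0000 vs cont=0.3110 → 0.3110 [wait]  node(6,5) S=231.3921 payoff=0.0000 vs cont=0.0000 → 0.0000 [wait]  node(6,6) S=280.4497 payoff=0.0000 vs cont=0.0000 → 0.0000 [wait]  ⇒ S*(6)=107.2316
t_5: node(5,0) S=97.4024 payoff=48.0976 vs cont=47.6065 → 48.0976 [stop]  node(5,1) S=118.0527 payoff=27.4473 vs cont=28.1718 → 28.1718 [wait]  node(5,2) S=143.0812 payoff=2.4188 vs cont=11.3324 → 11.3324 [wait]  node(5,3) S=173.4159 payoff=0.0000 vs cont=2.4562 → 2.4562 [wait]  node(5,4) S=210.1819 payoff=0.0000 vs cont=0.1570 → 0.1570 [wait]  node(5,5) S=254.7427 payoff=0.0000 vs cont=0.0000 → 0.0000 [wait]  ⇒ S*(5)=97.4024
t_4: node(4,0) S=107.2316 payoff=38.2684 vs cont=38.1337 → 38.2684 [stop]  node(4,1) S=129.9659 payoff=15.5341 vs cont=19.7933 → 19.7933 [wait]  node(4,2) S=157.5200 payoff=0.0000 vs cont=6.9279 → 6.9279 [wait]  node(4,3) S=190.9159 payoff=0.0000 vs cont=1.3169 → 1.3169 [wait]  node(4,4) S=231.3921 payoff=0.0000 vs cont=0.0792 → 0.0792 [wait]  ⇒ S*(4)=107.2316
t_3: node(3,0) S=118.0527 payoff=27.4473 vs cont=29.0513 → 29.0513 [wait]  node(3,1) S=143.0812 payoff=2.4188 vs cont=13.3980 → 13.3980 [wait]  node(3,2) S=173.4159 payoff=0.0000 vs cont=4.1445 → 4.1445 [wait]  node(3,3) S=210.1819 payoff=0.0000 vs cont=0.7037 → 0.7037 [wait]  ⇒ S*(3)=-
t_2: node(2,0) S=129.9659 payoff=15.5341 vs cont=21.2533 → 21.2533 [wait]  node(2,1) S=157.5200 payoff=0.0000 vs cont=8.8009 → 8.8009 [wait]  node(2,2) S=190.9159 payoff=0.0000 vs cont=2.4379 → 2.4379 [wait]  ⇒ S*(2)=-
t_1: node(1,0) S=143.0812 payoff=2.4188 vs cont=15.0562 → 15.0562 [wait]  node(1,1) S=173.4159 payoff=0.0000 vs cont=5.6412 → 5.6412 [wait]  ⇒ S*(1)=-
t_0: node(0,0) S=157.5200 payoff=0.0000 vs cont=10.3741 → 10.3741 [wait]  ⇒ S*(0)=-

price = 10.3741
boundary = - - - - 107.2316 97.4024 107.2316 118.0527 129.9659
tree:
10.3741
15.0562 5.6412
21.2533 8.8009 2.4379
29.0513 13.3980 4.1445 0.7037
38.2684 19.7933 6.9279 1.3169 0.0792
48.0976 28.1718 11.3324 2.4562 0.1570 0.0000
57.0258 38.2684 18.0053 4.5634 0.3110 0.0000 0.0000
65.1357 48.0976 27.4473 8.4409 0.6162 0.0000 0.0000 0.0000
72.5022 57.0258 38.2684 15.5341 1.2208 0.0000 0.0000 0.0000 0.0000
79.1934 65.1357 48.0976 27.4473 2.4188 0.0000 0.0000 0.0000 0.0000 0.0000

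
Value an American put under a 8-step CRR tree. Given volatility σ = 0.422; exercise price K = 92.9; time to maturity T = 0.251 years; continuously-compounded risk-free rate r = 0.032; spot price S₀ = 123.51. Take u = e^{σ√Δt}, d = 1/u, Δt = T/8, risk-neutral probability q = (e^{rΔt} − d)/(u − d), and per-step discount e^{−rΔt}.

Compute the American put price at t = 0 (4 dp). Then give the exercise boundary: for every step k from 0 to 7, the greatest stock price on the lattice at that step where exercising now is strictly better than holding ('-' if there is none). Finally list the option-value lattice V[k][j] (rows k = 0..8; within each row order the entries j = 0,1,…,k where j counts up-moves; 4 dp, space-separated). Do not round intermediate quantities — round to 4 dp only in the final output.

params: Δt=0.03138 u=1.07761 d=0.92798 q=0.48803 e^(-rΔt)=0.99900
t_8 payoffs: 24.9799 14.0278 1.3096 0.0000 0.0000 0.0000 0.0000 0.0000 0.0000
t_7: node(7,0) S=73.1916 payoff=19.7084 vs cont=19.6152 → 19.7084 [stop]  node(7,1) S=84.9938 payoff=7.9062 vs cont=7.8130 → 7.9062 [stop]  node(7,2) S=98.6991 payoff=0.0000 vs cont=0.6698 → 0.6698 [wait]  node(7,3) S=114.6144 payoff=0.0000 vs cont=0.0000 → 0.0000 [wait]  node(7,4) S=133.0960 payoff=0.0000 vs cont=0.0000 → 0.0000 [wait]  node(7,5) S=154.5579 payoff=0.0000 vs cont=0.0000 → 0.0000 [wait]  node(7,6) S=179.4804 payoff=0.0000 vs cont=0.0000 → 0.0000 [wait]  node(7,7) S=208.4218 payoff=0.0000 vs cont=0.0000 → 0.0000 [wait]  ⇒ S*(7)=84.9938
t_6: node(6,0) S=78.8722 payoff=14.0278 vs cont=13.9345 → 14.0278 [stop]  node(6,1) S=91.5904 payoff=1.3096 vs cont=4.3702 → 4.3702 [wait]  node(6,2) S=106.3595 payoff=0.0000 vs cont=0.3426 → 0.3426 [wait]  node(6,3) S=123.5100 payoff=0.0000 vs cont=0.0000 → 0.0000 [wait]  node(6,4) S=143.4261 payoff=0.0000 vs cont=0.0000 → 0.0000 [wait]  node(6,5) S=166.5536 payoff=0.0000 vs cont=0.0000 → 0.0000 [wait]  node(6,6) S=193.4105 payoff=0.0000 vs cont=0.0000 → 0.0000 [wait]  ⇒ S*(6)=78.8722
t_5: node(5,0) S=84.9938 payoff=7.9062 vs cont=9.3052 → 9.3052 [wait]  node(5,1) S=98.6991 payoff=0.0000 vs cont=2.4022 → 2.4022 [wait]  node(5,2) S=114.6144 payoff=0.0000 vs cont=0.1752 → 0.1752 [wait]  node(5,3) S=133.0960 payoff=0.0000 vs cont=0.0000 → 0.0000 [wait]  node(5,4) S=154.5579 payoff=0.0000 vs cont=0.0000 → 0.0000 [wait]  node(5,5) S=179.4804 payoff=0.0000 vs cont=0.0000 → 0.0000 [wait]  ⇒ S*(5)=-
t_4: node(4,0) S=91.5904 payoff=1.3096 vs cont=5.9303 → 5.9303 [wait]  node(4,1) S=106.3595 payoff=0.0000 vs cont=1.3140 → 1.3140 [wait]  node(4,2) S=123.5100 payoff=0.0000 vs cont=0.0896 → 0.0896 [wait]  node(4,3) S=143.4261 payoff=0.0000 vs cont=0.0000 → 0.0000 [wait]  node(4,4) S=166.5536 payoff=0.0000 vs cont=0.0000 → 0.0000 [wait]  ⇒ S*(4)=-
t_3: node(3,0) S=98.6991 payoff=0.0000 vs cont=3.6737 → 3.6737 [wait]  node(3,1) S=114.6144 payoff=0.0000 vs cont=0.7157 → 0.7157 [wait]  node(3,2) S=133.0960 payoff=0.0000 vs cont=0.0458 → 0.0458 [wait]  node(3,3) S=154.5579 payoff=0.0000 vs cont=0.0000 → 0.0000 [wait]  ⇒ S*(3)=-
t_2: node(2,0) S=106.3595 payoff=0.0000 vs cont=2.2279 → 2.2279 [wait]  node(2,1) S=123.5100 payoff=0.0000 vs cont=0.3884 → 0.3884 [wait]  node(2,2) S=143.4261 payoff=0.0000 vs cont=0.0234 → 0.0234 [wait]  ⇒ S*(2)=-
t_1: node(1,0) S=114.6144 payoff=0.0000 vs cont=1.3288 → 1.3288 [wait]  node(1,1) S=133.0960 payoff=0.0000 vs cont=0.2101 → 0.2101 [wait]  ⇒ S*(1)=-
t_0: node(0,0) S=123.5100 payoff=0.0000 vs cont=0.7821 → 0.7821 [wait]  ⇒ S*(0)=-

price = 0.7821
boundary = - - - - - - 78.8722 84.9938
tree:
0.7821
1.3288 0.2101
2.2279 0.3884 0.0234
3.6737 0.7157 0.0458 0.0000
5.9303 1.3140 0.0896 0.0000 0.0000
9.3052 2.4022 0.1752 0.0000 0.0000 0.0000
14.0278 4.3702 0.3426 0.0000 0.0000 0.0000 0.0000
19.7084 7.9062 0.6698 0.0000 0.0000 0.0000 0.0000 0.0000
24.9799 14.0278 1.3096 0.0000 0.0000 0.0000 0.0000 0.0000 0.0000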